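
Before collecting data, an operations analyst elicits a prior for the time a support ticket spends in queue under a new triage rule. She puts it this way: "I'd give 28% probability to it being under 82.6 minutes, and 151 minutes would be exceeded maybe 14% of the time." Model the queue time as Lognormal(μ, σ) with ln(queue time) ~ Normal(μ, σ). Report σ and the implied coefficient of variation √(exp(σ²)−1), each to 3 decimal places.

If T ~ Lognormal(μ,σ) then ln T ~ Normal(μ,σ), so the p-quantile of ln T is μ + z_p·σ.
ln(82.6) = 4.414 and ln(151) = 5.017; z_{0.28} = -0.5828, z_{0.86} = 1.08.
σ = (5.017 − 4.414)/(1.08 − (-0.5828)) = 0.363.
μ = 4.414 − (-0.5828)·0.363 = 4.625.
CV = √(exp(σ²)−1) = √(exp(0.1316)−1) = 0.375.

σ ≈ 0.363, CV ≈ 0.375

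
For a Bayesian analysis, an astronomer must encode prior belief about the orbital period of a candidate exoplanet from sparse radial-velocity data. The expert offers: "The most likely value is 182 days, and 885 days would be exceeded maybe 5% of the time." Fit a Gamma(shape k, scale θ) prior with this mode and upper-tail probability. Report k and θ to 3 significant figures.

k ≈ 1.96, θ ≈ 189

Gamma(k,θ) with k>1 has mode (k−1)θ, so θ = 182/(k−1).
Need P(X < 885) = 0.95 with θ tied to k this way. Start at k = 2, θ = 182: P(X<885) ≈ 0.955.
Too high — lower k to spread out. Iterating converges to k ≈ 1.96.
Then θ = 182/(1.96−1) ≈ 189.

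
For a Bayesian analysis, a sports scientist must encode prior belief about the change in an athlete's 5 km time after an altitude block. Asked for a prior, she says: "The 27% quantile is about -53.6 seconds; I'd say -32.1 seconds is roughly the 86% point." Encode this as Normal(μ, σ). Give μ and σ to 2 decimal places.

The p-quantile of Normal(μ,σ) is μ + z_p·σ, with z_{0.27} = -0.6128 and z_{0.86} = 1.08.
Eliminate σ: μ = (z₂·x₁ − z₁·x₂)/(z₂ − z₁) = (1.08·-53.6 − (-0.6128)·-32.1)/1.693 = -45.82.
Then σ = (x₂ − x₁)/(z₂ − z₁) = (-32.1 − -53.6)/1.693 = 12.70.

μ = -45.82, σ = 12.70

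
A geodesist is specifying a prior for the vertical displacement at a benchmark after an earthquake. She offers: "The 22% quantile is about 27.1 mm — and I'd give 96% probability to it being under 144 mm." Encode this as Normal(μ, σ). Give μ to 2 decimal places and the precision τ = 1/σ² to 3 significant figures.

μ = 62.88, τ = 0.000466

The p-quantile of Normal(μ,σ) is μ + z_p·σ, with z_{0.22} = -0.7722 and z_{0.96} = 1.751.
Eliminate σ: μ = (z₂·x₁ − z₁·x₂)/(z₂ − z₁) = (1.751·27.1 − (-0.7722)·144)/2.523 = 62.88.
Then σ = (x₂ − x₁)/(z₂ − z₁) = (144 − 27.1)/2.523 = 46.34.
Precision τ = 1/σ² = 1/46.34² = 0.000466.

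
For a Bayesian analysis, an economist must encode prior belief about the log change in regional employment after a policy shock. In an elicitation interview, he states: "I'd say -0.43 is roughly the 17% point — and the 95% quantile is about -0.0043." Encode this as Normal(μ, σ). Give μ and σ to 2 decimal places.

μ = -0.27, σ = 0.16

The p-quantile of Normal(μ,σ) is μ + z_p·σ, with z_{0.17} = -0.9542 and z_{0.95} = 1.645.
Eliminate σ: μ = (z₂·x₁ − z₁·x₂)/(z₂ − z₁) = (1.645·-0.43 − (-0.9542)·-0.0043)/2.599 = -0.27.
Then σ = (x₂ − x₁)/(z₂ − z₁) = (-0.0043 − -0.43)/2.599 = 0.16.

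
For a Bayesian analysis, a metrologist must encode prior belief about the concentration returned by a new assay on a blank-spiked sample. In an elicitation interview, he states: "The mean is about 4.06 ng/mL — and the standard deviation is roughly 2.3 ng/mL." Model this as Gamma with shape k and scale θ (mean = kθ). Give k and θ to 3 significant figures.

For Gamma(k, scale θ): mean = kθ, variance = kθ², so CV = 1/√k.
CV = SD/mean = 2.3/4.06 = 0.5665, hence k = 1/CV² = 3.12.
Then θ = mean/k = 4.06/3.12 = 1.3.

k ≈ 3.12, θ ≈ 1.3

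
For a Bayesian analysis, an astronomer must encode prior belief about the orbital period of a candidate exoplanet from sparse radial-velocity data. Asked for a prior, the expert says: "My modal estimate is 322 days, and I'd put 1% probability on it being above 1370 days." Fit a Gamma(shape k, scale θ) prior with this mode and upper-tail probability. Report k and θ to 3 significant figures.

Gamma(k,θ) with k>1 has mode (k−1)θ, so θ = 322/(k−1).
Need P(X < 1370) = 0.99 with θ tied to k this way. Start at k = 2, θ = 322: P(X<1370) ≈ 0.925.
Too low — raise k to concentrate. Iterating converges to k ≈ 2.96.
Then θ = 322/(2.96−1) ≈ 164.

k ≈ 2.96, θ ≈ 164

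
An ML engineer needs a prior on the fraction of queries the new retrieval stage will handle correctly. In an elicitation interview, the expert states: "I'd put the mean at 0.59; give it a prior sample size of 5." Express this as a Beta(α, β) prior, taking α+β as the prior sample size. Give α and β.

α = 2.95, β = 2.05

Under the effective-sample-size interpretation, Beta(α, β) has prior mean α/(α+β) and prior sample size α+β.
So α+β = 5 and α/(α+β) = 0.59, giving α = 0.59·5 = 2.95 and β = 5 − 2.95 = 2.05.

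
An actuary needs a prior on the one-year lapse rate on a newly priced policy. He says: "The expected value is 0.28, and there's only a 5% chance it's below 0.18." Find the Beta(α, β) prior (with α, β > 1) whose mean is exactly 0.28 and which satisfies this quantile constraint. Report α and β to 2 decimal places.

α ≈ 13.48, β ≈ 34.66

With mean 0.28 fixed, write α = 0.28s, β = 0.72s where s = α+β.
Need P(θ < 0.18) = 0.05 under Beta(0.28s, 0.72s). Normal approximation: (q−m)/√(m(1−m)/s) ≈ z_{0.05} = -1.64, so s ≈ 0.28·0.72·(-1.64)²/(0.18−0.28)² = 54.5.
At s = 54.5: P(θ<0.18) ≈ 0.039. Adjusting to match 0.05 gives s ≈ 48.14.
So α = 0.28·48.14 ≈ 13.48, β = 0.72·48.14 ≈ 34.66.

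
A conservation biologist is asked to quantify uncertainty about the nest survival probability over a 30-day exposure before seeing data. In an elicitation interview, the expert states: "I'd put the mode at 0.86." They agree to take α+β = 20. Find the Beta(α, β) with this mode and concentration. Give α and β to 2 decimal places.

For α,β > 1 the Beta mode is (α−1)/(α+β−2). With α+β = 20, the mode is (α−1)/18.
Set (α−1)/18 = 0.86 → α = 1 + 0.86·18 = 16.48.
β = 20 − α = 3.52.

α = 16.48, β = 3.52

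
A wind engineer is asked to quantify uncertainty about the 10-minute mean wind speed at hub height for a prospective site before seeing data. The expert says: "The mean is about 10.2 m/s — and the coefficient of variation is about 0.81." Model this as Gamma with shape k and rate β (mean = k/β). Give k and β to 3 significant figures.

For Gamma(k, rate β): mean = k/β, variance = k/β², so CV = 1/√k.
CV = 0.81, hence k = 1/CV² = 1.52.
Then β = k/mean = 1.52/10.2 = 0.149.

k ≈ 1.52, β ≈ 0.149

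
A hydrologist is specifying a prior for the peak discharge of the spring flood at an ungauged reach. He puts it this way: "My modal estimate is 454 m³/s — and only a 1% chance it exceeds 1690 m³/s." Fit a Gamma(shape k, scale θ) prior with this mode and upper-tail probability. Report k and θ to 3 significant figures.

Gamma(k,θ) with k>1 has mode (k−1)θ, so θ = 454/(k−1).
Need P(X < 1690) = 0.99 with θ tied to k this way. Start at k = 2, θ = 454: P(X<1690) ≈ 0.886.
Too low — raise k to concentrate. Iterating converges to k ≈ 3.47.
Then θ = 454/(3.47−1) ≈ 184.

k ≈ 3.47, θ ≈ 184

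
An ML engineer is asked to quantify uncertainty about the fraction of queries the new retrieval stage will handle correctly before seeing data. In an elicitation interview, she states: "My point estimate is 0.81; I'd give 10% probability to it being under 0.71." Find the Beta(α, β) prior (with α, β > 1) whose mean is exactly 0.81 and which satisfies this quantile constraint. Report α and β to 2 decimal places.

α ≈ 21.86, β ≈ 5.13

With mean 0.81 fixed, write α = 0.81s, β = 0.19s where s = α+β.
Need P(θ < 0.71) = 0.1 under Beta(0.81s, 0.19s). Normal approximation: (q−m)/√(m(1−m)/s) ≈ z_{0.1} = -1.28, so s ≈ 0.81·0.19·(-1.28)²/(0.71−0.81)² = 25.3.
At s = 25.3: P(θ<0.71) ≈ 0.106. Adjusting to match 0.1 gives s ≈ 26.99.
So α = 0.81·26.99 ≈ 21.86, β = 0.19·26.99 ≈ 5.13.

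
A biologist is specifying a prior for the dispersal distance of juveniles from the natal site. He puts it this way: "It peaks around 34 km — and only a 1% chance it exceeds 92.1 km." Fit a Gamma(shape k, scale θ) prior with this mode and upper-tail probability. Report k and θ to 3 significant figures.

Gamma(k,θ) with k>1 has mode (k−1)θ, so θ = 34/(k−1).
Need P(X < 92.1) = 0.99 with θ tied to k this way. Start at k = 2, θ = 34: P(X<92.1) ≈ 0.753.
Too low — raise k to concentrate. Iterating converges to k ≈ 5.64.
Then θ = 34/(5.64−1) ≈ 7.32.

k ≈ 5.64, θ ≈ 7.32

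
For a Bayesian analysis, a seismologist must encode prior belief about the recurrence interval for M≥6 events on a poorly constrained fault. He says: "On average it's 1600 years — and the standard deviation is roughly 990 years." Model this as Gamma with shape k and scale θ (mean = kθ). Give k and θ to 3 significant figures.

k ≈ 2.61, θ ≈ 613

For Gamma(k, scale θ): mean = kθ, variance = kθ², so CV = 1/√k.
CV = SD/mean = 990/1600 = 0.6188, hence k = 1/CV² = 2.61.
Then θ = mean/k = 1600/2.61 = 613.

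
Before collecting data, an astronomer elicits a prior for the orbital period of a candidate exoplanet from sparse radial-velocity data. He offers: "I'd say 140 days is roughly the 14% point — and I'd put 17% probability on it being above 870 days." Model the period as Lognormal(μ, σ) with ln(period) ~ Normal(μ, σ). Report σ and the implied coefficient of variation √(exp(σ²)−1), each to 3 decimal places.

If T ~ Lognormal(μ,σ) then ln T ~ Normal(μ,σ), so the p-quantile of ln T is μ + z_p·σ.
ln(140) = 4.942 and ln(870) = 6.768; z_{0.14} = -1.08, z_{0.83} = 0.9542.
σ = (6.768 − 4.942)/(0.9542 − (-1.08)) = 0.898.
μ = 4.942 − (-1.08)·0.898 = 5.912.
CV = √(exp(σ²)−1) = √(exp(0.8063)−1) = 1.113.

σ ≈ 0.898, CV ≈ 1.113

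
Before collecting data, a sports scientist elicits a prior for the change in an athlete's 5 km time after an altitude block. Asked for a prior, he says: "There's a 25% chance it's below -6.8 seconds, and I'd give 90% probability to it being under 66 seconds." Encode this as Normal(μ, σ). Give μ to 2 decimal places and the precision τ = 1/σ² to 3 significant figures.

For Normal(μ,σ), the p-quantile is μ + z_p·σ. Here z_{0.25} = -0.6745, z_{0.9} = 1.282.
So -6.8 = μ − 0.6745σ and 66 = μ + 1.282σ.
Subtracting: σ = (66 − -6.8)/(1.282 − (-0.6745)) = 37.22.
Then μ = -6.8 − (-0.6745)·37.22 = 18.30.
Precision τ = 1/σ² = 1/37.22² = 0.000722.

μ = 18.30, τ = 0.000722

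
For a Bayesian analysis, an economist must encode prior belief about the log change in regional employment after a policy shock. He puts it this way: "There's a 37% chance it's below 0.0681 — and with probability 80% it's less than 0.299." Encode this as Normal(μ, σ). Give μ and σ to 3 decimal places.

For Normal(μ,σ), the p-quantile is μ + z_p·σ. Here z_{0.37} = -0.3319, z_{0.8} = 0.8416.
So 0.0681 = μ − 0.3319σ and 0.299 = μ + 0.8416σ.
Subtracting: σ = (0.299 − 0.0681)/(0.8416 − (-0.3319)) = 0.197.
Then μ = 0.0681 − (-0.3319)·0.197 = 0.133.

μ = 0.133, σ = 0.197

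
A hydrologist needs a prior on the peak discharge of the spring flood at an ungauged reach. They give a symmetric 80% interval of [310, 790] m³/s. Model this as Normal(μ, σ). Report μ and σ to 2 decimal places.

μ = 550.00, σ = 187.27

A symmetric 80% interval runs μ ± z·σ with z = 1.282.
Half-width = 240, so σ = 240/1.282 = 187.27.
μ is the interval midpoint, 550.00.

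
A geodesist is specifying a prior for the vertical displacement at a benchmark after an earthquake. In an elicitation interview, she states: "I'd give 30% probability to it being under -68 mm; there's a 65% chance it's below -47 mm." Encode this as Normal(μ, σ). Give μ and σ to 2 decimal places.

μ = -55.89, σ = 23.08

For Normal(μ,σ), the p-quantile is μ + z_p·σ. Here z_{0.3} = -0.5244, z_{0.65} = 0.3853.
So -68 = μ − 0.5244σ and -47 = μ + 0.3853σ.
Subtracting: σ = (-47 − -68)/(0.3853 − (-0.5244)) = 23.08.
Then μ = -68 − (-0.5244)·23.08 = -55.89.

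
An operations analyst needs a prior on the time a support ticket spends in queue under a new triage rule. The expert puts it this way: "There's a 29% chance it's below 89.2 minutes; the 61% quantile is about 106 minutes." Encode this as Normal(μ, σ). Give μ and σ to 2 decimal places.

The p-quantile of Normal(μ,σ) is μ + z_p·σ, with z_{0.29} = -0.5534 and z_{0.61} = 0.2793.
Eliminate σ: μ = (z₂·x₁ − z₁·x₂)/(z₂ − z₁) = (0.2793·89.2 − (-0.5534)·106)/0.8327 = 100.36.
Then σ = (x₂ − x₁)/(z₂ − z₁) = (106 − 89.2)/0.8327 = 20.18.

μ = 100.36, σ = 20.18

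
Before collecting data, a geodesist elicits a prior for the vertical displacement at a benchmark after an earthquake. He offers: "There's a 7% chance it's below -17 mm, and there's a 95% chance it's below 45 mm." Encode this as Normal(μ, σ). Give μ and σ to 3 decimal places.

For Normal(μ,σ), the p-quantile is μ + z_p·σ. Here z_{0.07} = -1.476, z_{0.95} = 1.645.
So -17 = μ − 1.476σ and 45 = μ + 1.645σ.
Subtracting: σ = (45 − -17)/(1.645 − (-1.476)) = 19.868.
Then μ = -17 − (-1.476)·19.868 = 12.321.

μ = 12.321, σ = 19.868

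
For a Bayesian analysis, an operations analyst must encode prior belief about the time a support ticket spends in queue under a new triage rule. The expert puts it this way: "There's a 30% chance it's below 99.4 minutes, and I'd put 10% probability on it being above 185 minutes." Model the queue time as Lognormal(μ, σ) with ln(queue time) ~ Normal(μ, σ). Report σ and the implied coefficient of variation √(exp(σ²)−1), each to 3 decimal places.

σ ≈ 0.344, CV ≈ 0.354

If T ~ Lognormal(μ,σ) then ln T ~ Normal(μ,σ), so the p-quantile of ln T is μ + z_p·σ.
ln(99.4) = 4.599 and ln(185) = 5.22; z_{0.3} = -0.5244, z_{0.9} = 1.282.
σ = (5.22 − 4.599)/(1.282 − (-0.5244)) = 0.344.
μ = 4.599 − (-0.5244)·0.344 = 4.780.
CV = √(exp(σ²)−1) = √(exp(0.1183)−1) = 0.354.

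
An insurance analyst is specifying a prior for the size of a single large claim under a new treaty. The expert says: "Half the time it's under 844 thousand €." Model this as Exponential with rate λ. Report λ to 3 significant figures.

Exponential median = ln 2 / λ, so λ = ln 2 / 844.0 = 0.000821.

λ ≈ 0.000821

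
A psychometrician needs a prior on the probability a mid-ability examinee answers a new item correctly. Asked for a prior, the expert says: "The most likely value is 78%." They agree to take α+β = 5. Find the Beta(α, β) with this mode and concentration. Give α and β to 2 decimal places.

α = 3.34, β = 1.66

For α,β > 1 the Beta mode is (α−1)/(α+β−2). With α+β = 5, the mode is (α−1)/3.
Set (α−1)/3 = 0.78 → α = 1 + 0.78·3 = 3.34.
β = 5 − α = 1.66.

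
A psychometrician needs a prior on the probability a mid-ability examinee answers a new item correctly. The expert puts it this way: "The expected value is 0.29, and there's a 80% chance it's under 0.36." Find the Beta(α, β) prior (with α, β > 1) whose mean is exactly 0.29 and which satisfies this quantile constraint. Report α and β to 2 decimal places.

With mean 0.29 fixed, write α = 0.29s, β = 0.71s where s = α+β.
Need P(θ < 0.36) = 0.8 under Beta(0.29s, 0.71s). Normal approximation: (q−m)/√(m(1−m)/s) ≈ z_{0.8} = 0.842, so s ≈ 0.29·0.71·(0.842)²/(0.36−0.29)² = 29.8.
At s = 29.8: P(θ<0.36) ≈ 0.805. Adjusting to match 0.8 gives s ≈ 28.47.
So α = 0.29·28.47 ≈ 8.26, β = 0.71·28.47 ≈ 20.21.

α ≈ 8.26, β ≈ 20.21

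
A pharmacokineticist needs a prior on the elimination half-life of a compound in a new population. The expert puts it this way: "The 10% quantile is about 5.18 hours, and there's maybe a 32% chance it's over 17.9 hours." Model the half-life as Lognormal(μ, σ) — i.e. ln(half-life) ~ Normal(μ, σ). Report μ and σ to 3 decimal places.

μ ≈ 2.553, σ ≈ 0.709

If T ~ Lognormal(μ,σ) then ln T ~ Normal(μ,σ), so the p-quantile of ln T is μ + z_p·σ.
ln(5.18) = 1.645 and ln(17.9) = 2.885; z_{0.1} = -1.282, z_{0.68} = 0.4677.
σ = (2.885 − 1.645)/(0.4677 − (-1.282)) = 0.709.
μ = 1.645 − (-1.282)·0.709 = 2.553.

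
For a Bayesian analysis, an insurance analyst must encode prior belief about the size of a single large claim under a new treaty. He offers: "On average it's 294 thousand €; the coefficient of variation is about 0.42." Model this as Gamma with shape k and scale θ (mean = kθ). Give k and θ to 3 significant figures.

k ≈ 5.67, θ ≈ 51.9

For Gamma(k, scale θ): mean = kθ, variance = kθ², so CV = 1/√k.
CV = 0.42, hence k = 1/CV² = 5.67.
Then θ = mean/k = 294/5.67 = 51.9.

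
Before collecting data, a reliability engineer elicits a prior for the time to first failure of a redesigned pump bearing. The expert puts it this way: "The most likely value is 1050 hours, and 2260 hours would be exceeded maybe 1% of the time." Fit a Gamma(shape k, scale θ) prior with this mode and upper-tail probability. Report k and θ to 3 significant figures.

Gamma(k,θ) with k>1 has mode (k−1)θ, so θ = 1050/(k−1).
Need P(X < 2260) = 0.99 with θ tied to k this way. Start at k = 2, θ = 1050: P(X<2260) ≈ 0.634.
Too low — raise k to concentrate. Iterating converges to k ≈ 9.24.
Then θ = 1050/(9.24−1) ≈ 127.

k ≈ 9.24, θ ≈ 127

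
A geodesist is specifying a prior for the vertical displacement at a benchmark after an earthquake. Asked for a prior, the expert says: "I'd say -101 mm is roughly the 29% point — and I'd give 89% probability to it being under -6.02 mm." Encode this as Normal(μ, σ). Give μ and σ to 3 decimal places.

For Normal(μ,σ), the p-quantile is μ + z_p·σ. Here z_{0.29} = -0.5534, z_{0.89} = 1.227.
So -101 = μ − 0.5534σ and -6.02 = μ + 1.227σ.
Subtracting: σ = (-6.02 − -101)/(1.227 − (-0.5534)) = 53.362.
Then μ = -101 − (-0.5534)·53.362 = -71.470.

μ = -71.470, σ = 53.362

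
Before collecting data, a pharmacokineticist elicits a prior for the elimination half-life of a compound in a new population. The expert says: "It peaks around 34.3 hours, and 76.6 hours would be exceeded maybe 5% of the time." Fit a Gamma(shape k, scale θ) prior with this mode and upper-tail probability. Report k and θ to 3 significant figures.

Gamma(k,θ) with k>1 has mode (k−1)θ, so θ = 34.3/(k−1).
Need P(X < 76.6) = 0.95 with θ tied to k this way. Start at k = 2, θ = 34.3: P(X<76.6) ≈ 0.653.
Too low — raise k to concentrate. Iterating converges to k ≈ 5.26.
Then θ = 34.3/(5.26−1) ≈ 8.06.

k ≈ 5.26, θ ≈ 8.06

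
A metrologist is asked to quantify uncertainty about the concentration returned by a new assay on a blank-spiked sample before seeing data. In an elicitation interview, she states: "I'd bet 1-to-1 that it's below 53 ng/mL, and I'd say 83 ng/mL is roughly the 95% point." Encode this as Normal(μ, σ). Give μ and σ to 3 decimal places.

μ = 53.000, σ = 18.239

For Normal(μ,σ), the p-quantile is μ + z_p·σ. Here z_{0.5} = 0, z_{0.95} = 1.645.
So 53 = μ + 0σ and 83 = μ + 1.645σ.
Subtracting: σ = (83 − 53)/(1.645 − (0)) = 18.239.
Then μ = 53 − (0)·18.239 = 53.000.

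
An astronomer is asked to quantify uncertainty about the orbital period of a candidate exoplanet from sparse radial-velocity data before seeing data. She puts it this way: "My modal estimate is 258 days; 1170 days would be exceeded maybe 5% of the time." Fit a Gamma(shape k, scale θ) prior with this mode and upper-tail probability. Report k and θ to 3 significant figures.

Gamma(k,θ) with k>1 has mode (k−1)θ, so θ = 258/(k−1).
Need P(X < 1170) = 0.95 with θ tied to k this way. Start at k = 2, θ = 258: P(X<1170) ≈ 0.941.
Too low — raise k to concentrate. Iterating converges to k ≈ 2.07.
Then θ = 258/(2.07−1) ≈ 241.

k ≈ 2.07, θ ≈ 241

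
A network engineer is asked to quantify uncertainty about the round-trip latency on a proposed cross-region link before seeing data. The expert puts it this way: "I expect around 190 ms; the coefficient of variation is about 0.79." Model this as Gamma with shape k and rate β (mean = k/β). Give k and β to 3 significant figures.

k ≈ 1.6, β ≈ 0.00843

For Gamma(k, rate β): mean = k/β, variance = k/β², so CV = 1/√k.
CV = 0.79, hence k = 1/CV² = 1.6.
Then β = k/mean = 1.6/190 = 0.00843.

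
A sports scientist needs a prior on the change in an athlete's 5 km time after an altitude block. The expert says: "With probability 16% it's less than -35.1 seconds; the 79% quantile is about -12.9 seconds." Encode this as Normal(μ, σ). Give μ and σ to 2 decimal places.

μ = -22.84, σ = 12.33

The p-quantile of Normal(μ,σ) is μ + z_p·σ, with z_{0.16} = -0.9945 and z_{0.79} = 0.8064.
Eliminate σ: μ = (z₂·x₁ − z₁·x₂)/(z₂ − z₁) = (0.8064·-35.1 − (-0.9945)·-12.9)/1.801 = -22.84.
Then σ = (x₂ − x₁)/(z₂ − z₁) = (-12.9 − -35.1)/1.801 = 12.33.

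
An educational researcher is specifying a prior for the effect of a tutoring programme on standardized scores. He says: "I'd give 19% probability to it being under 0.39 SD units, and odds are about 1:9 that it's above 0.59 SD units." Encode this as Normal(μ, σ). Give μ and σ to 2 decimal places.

The p-quantile of Normal(μ,σ) is μ + z_p·σ, with z_{0.19} = -0.8779 and z_{0.9} = 1.282.
Eliminate σ: μ = (z₂·x₁ − z₁·x₂)/(z₂ − z₁) = (1.282·0.39 − (-0.8779)·0.59)/2.159 = 0.47.
Then σ = (x₂ − x₁)/(z₂ − z₁) = (0.59 − 0.39)/2.159 = 0.09.

μ = 0.47, σ = 0.09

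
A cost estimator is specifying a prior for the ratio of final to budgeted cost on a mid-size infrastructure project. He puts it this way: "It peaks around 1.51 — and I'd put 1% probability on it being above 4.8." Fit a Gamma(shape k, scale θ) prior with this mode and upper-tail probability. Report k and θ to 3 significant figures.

Gamma(k,θ) with k>1 has mode (k−1)θ, so θ = 1.51/(k−1).
Need P(X < 4.8) = 0.99 with θ tied to k this way. Start at k = 2, θ = 1.51: P(X<4.8) ≈ 0.826.
Too low — raise k to concentrate. Iterating converges to k ≈ 4.32.
Then θ = 1.51/(4.32−1) ≈ 0.455.

k ≈ 4.32, θ ≈ 0.455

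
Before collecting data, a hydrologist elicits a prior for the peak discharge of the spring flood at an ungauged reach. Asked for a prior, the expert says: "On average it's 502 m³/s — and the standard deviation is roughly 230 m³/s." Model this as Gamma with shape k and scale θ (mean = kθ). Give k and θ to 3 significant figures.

k ≈ 4.76, θ ≈ 105

For Gamma(k, scale θ): mean = kθ, variance = kθ², so CV = 1/√k.
CV = SD/mean = 230/502 = 0.4582, hence k = 1/CV² = 4.76.
Then θ = mean/k = 502/4.76 = 105.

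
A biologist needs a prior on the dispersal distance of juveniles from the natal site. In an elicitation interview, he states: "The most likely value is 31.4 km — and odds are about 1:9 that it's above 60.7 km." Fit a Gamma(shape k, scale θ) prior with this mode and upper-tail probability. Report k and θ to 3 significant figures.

Gamma(k,θ) with k>1 has mode (k−1)θ, so θ = 31.4/(k−1).
Need P(X < 60.7) = 0.9 with θ tied to k this way. Start at k = 2, θ = 31.4: P(X<60.7) ≈ 0.576.
Too low — raise k to concentrate. Iterating converges to k ≈ 5.41.
Then θ = 31.4/(5.41−1) ≈ 7.13.

k ≈ 5.41, θ ≈ 7.13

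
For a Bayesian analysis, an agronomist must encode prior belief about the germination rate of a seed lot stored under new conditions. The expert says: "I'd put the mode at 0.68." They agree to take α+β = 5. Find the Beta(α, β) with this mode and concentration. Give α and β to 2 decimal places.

α = 3.04, β = 1.96

For α,β > 1 the Beta mode is (α−1)/(α+β−2). With α+β = 5, the mode is (α−1)/3.
Set (α−1)/3 = 0.68 → α = 1 + 0.68·3 = 3.04.
β = 5 − α = 1.96.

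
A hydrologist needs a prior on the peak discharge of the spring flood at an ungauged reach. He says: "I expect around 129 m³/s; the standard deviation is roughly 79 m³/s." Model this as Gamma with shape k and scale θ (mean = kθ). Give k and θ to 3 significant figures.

k ≈ 2.67, θ ≈ 48.4

For Gamma(k, scale θ): mean = kθ, variance = kθ², so CV = 1/√k.
CV = SD/mean = 79/129 = 0.6124, hence k = 1/CV² = 2.67.
Then θ = mean/k = 129/2.67 = 48.4.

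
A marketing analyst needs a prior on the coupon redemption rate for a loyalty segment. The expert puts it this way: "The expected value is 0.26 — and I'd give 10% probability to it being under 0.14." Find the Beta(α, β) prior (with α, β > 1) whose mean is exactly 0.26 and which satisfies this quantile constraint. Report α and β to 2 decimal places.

α ≈ 5.01, β ≈ 14.26

With mean 0.26 fixed, write α = 0.26s, β = 0.74s where s = α+β.
Need P(θ < 0.14) = 0.1 under Beta(0.26s, 0.74s). Normal approximation: (q−m)/√(m(1−m)/s) ≈ z_{0.1} = -1.28, so s ≈ 0.26·0.74·(-1.28)²/(0.14−0.26)² = 21.9.
At s = 21.9: P(θ<0.14) ≈ 0.084. Adjusting to match 0.1 gives s ≈ 19.27.
So α = 0.26·19.27 ≈ 5.01, β = 0.74·19.27 ≈ 14.26.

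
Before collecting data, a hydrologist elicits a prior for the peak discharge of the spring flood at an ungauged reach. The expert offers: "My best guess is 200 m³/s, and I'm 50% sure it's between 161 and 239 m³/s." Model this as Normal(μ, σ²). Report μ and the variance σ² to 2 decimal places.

μ = 200.00, σ² = 3343.32

A symmetric 50% interval runs μ ± z·σ with z = 0.6745.
Half-width = 39, so σ = 39/0.6745 = 57.821 and σ² = 3343.32.
μ is the stated best guess, 200.00.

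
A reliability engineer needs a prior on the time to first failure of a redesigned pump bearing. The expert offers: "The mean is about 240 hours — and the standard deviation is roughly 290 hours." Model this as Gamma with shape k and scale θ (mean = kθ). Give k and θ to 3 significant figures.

For Gamma(k, scale θ): mean = kθ, variance = kθ², so CV = 1/√k.
CV = SD/mean = 290/240 = 1.208, hence k = 1/CV² = 0.685.
Then θ = mean/k = 240/0.685 = 350.

k ≈ 0.685, θ ≈ 350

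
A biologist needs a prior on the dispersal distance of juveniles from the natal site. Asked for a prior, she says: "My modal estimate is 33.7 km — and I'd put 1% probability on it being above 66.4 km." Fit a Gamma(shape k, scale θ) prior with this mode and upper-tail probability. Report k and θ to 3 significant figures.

k ≈ 11.7, θ ≈ 3.15

Gamma(k,θ) with k>1 has mode (k−1)θ, so θ = 33.7/(k−1).
Need P(X < 66.4) = 0.99 with θ tied to k this way. Start at k = 2, θ = 33.7: P(X<66.4) ≈ 0.586.
Too low — raise k to concentrate. Iterating converges to k ≈ 11.7.
Then θ = 33.7/(11.7−1) ≈ 3.15.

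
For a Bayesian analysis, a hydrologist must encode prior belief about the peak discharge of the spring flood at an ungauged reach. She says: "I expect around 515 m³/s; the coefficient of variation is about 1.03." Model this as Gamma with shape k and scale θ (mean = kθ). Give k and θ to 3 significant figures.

k ≈ 0.943, θ ≈ 546

For Gamma(k, scale θ): mean = kθ, variance = kθ², so CV = 1/√k.
CV = 1.03, hence k = 1/CV² = 0.943.
Then θ = mean/k = 515/0.943 = 546.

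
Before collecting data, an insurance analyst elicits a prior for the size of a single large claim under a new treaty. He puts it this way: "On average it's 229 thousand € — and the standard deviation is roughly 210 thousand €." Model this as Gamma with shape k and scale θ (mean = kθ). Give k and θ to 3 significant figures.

k ≈ 1.19, θ ≈ 193

For Gamma(k, scale θ): mean = kθ, variance = kθ², so CV = 1/√k.
CV = SD/mean = 210/229 = 0.917, hence k = 1/CV² = 1.19.
Then θ = mean/k = 229/1.19 = 193.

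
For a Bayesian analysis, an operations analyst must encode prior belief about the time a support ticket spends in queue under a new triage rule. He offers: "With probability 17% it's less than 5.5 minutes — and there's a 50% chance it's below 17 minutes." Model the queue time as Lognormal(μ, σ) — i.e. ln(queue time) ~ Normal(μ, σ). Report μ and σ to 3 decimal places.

μ ≈ 2.833, σ ≈ 1.183

If T ~ Lognormal(μ,σ) then ln T ~ Normal(μ,σ), so the p-quantile of ln T is μ + z_p·σ.
ln(5.5) = 1.705 and ln(17) = 2.833; z_{0.17} = -0.9542, z_{0.5} = 0.
σ = (2.833 − 1.705)/(0 − (-0.9542)) = 1.183.
μ = 1.705 − (-0.9542)·1.183 = 2.833.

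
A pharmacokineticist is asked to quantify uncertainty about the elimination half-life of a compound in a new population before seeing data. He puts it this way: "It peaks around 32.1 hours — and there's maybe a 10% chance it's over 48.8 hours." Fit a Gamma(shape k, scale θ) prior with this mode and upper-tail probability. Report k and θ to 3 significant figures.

Gamma(k,θ) with k>1 has mode (k−1)θ, so θ = 32.1/(k−1).
Need P(X < 48.8) = 0.9 with θ tied to k this way. Start at k = 2, θ = 32.1: P(X<48.8) ≈ 0.449.
Too low — raise k to concentrate. Iterating converges to k ≈ 11.6.
Then θ = 32.1/(11.6−1) ≈ 3.02.

k ≈ 11.6, θ ≈ 3.02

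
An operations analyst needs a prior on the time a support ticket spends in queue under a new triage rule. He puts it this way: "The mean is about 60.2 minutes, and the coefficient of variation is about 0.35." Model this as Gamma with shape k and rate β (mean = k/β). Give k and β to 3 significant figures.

k ≈ 8.16, β ≈ 0.136

For Gamma(k, rate β): mean = k/β, variance = k/β², so CV = 1/√k.
CV = 0.35, hence k = 1/CV² = 8.16.
Then β = k/mean = 8.16/60.2 = 0.136.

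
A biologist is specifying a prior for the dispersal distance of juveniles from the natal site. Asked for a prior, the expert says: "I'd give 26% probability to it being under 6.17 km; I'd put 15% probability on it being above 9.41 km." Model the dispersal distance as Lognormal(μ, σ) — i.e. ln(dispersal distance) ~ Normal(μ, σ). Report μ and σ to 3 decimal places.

If T ~ Lognormal(μ,σ) then ln T ~ Normal(μ,σ), so the p-quantile of ln T is μ + z_p·σ.
ln(6.17) = 1.82 and ln(9.41) = 2.242; z_{0.26} = -0.6433, z_{0.85} = 1.036.
σ = (2.242 − 1.82)/(1.036 − (-0.6433)) = 0.251.
μ = 1.82 − (-0.6433)·0.251 = 1.981.

μ ≈ 1.981, σ ≈ 0.251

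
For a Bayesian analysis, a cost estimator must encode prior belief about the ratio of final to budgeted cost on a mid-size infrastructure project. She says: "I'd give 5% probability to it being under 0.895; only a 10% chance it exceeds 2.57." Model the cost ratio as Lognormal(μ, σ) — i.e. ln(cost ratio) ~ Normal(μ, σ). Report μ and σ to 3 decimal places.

μ ≈ 0.482, σ ≈ 0.360

If T ~ Lognormal(μ,σ) then ln T ~ Normal(μ,σ), so the p-quantile of ln T is μ + z_p·σ.
ln(0.895) = -0.1109 and ln(2.57) = 0.9439; z_{0.05} = -1.645, z_{0.9} = 1.282.
σ = (0.9439 − -0.1109)/(1.282 − (-1.645)) = 0.360.
μ = -0.1109 − (-1.645)·0.360 = 0.482.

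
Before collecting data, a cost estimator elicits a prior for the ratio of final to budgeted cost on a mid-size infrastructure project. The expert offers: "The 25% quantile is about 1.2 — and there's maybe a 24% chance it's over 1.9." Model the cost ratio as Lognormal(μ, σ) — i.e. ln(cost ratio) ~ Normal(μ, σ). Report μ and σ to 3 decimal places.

μ ≈ 0.407, σ ≈ 0.333

If T ~ Lognormal(μ,σ) then ln T ~ Normal(μ,σ), so the p-quantile of ln T is μ + z_p·σ.
ln(1.2) = 0.1823 and ln(1.9) = 0.6419; z_{0.25} = -0.6745, z_{0.76} = 0.7063.
σ = (0.6419 − 0.1823)/(0.7063 − (-0.6745)) = 0.333.
μ = 0.1823 − (-0.6745)·0.333 = 0.407.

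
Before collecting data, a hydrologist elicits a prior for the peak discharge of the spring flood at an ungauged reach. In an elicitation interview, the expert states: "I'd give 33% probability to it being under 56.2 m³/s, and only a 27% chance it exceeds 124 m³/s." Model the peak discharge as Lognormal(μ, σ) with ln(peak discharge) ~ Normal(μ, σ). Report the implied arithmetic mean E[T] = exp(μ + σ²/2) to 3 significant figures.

If T ~ Lognormal(μ,σ) then ln T ~ Normal(μ,σ), so the p-quantile of ln T is μ + z_p·σ.
ln(56.2) = 4.029 and ln(124) = 4.82; z_{0.33} = -0.4399, z_{0.73} = 0.6128.
σ = (4.82 − 4.029)/(0.6128 − (-0.4399)) = 0.752.
μ = 4.029 − (-0.4399)·0.752 = 4.360.
E[T] = exp(μ + σ²/2) = exp(4.360 + 0.2825) = 104 m³/s.

E[T] ≈ 104 m³/s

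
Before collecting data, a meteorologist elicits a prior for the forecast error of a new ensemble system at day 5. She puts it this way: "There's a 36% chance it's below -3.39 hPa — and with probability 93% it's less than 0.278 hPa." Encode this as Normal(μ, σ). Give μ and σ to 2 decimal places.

μ = -2.67, σ = 2.00

The p-quantile of Normal(μ,σ) is μ + z_p·σ, with z_{0.36} = -0.3585 and z_{0.93} = 1.476.
Eliminate σ: μ = (z₂·x₁ − z₁·x₂)/(z₂ − z₁) = (1.476·-3.39 − (-0.3585)·0.278)/1.834 = -2.67.
Then σ = (x₂ − x₁)/(z₂ − z₁) = (0.278 − -3.39)/1.834 = 2.00.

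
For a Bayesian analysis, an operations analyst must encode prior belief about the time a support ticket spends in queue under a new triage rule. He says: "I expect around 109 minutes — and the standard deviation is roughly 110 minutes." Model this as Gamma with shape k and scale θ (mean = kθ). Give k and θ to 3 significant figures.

For Gamma(k, scale θ): mean = kθ, variance = kθ², so CV = 1/√k.
CV = SD/mean = 110/109 = 1.009, hence k = 1/CV² = 0.982.
Then θ = mean/k = 109/0.982 = 111.

k ≈ 0.982, θ ≈ 111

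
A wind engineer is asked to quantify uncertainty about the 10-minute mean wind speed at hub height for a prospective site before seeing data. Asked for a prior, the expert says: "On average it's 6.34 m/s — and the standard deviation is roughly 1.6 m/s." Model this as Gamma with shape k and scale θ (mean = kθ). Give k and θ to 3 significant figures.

For Gamma(k, scale θ): mean = kθ, variance = kθ², so CV = 1/√k.
CV = SD/mean = 1.6/6.34 = 0.2524, hence k = 1/CV² = 15.7.
Then θ = mean/k = 6.34/15.7 = 0.404.

k ≈ 15.7, θ ≈ 0.404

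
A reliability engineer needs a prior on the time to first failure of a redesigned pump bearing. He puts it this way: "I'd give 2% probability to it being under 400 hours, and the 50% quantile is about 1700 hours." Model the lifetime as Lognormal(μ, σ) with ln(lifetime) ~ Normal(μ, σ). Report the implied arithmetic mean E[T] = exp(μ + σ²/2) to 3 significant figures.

E[T] ≈ 2180 hours

If T ~ Lognormal(μ,σ) then ln T ~ Normal(μ,σ), so the p-quantile of ln T is μ + z_p·σ.
ln(400) = 5.991 and ln(1700) = 7.438; z_{0.02} = -2.054, z_{0.5} = 0.
σ = (7.438 − 5.991)/(0 − (-2.054)) = 0.705.
μ = 5.991 − (-2.054)·0.705 = 7.438.
E[T] = exp(μ + σ²/2) = exp(7.438 + 0.2482) = 2180 hours.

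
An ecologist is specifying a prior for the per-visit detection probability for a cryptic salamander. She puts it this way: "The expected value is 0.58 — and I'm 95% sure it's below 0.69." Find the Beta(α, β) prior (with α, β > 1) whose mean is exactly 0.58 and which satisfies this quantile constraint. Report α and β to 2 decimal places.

α ≈ 30.08, β ≈ 21.78

With mean 0.58 fixed, write α = 0.58s, β = 0.42s where s = α+β.
Need P(θ < 0.69) = 0.95 under Beta(0.58s, 0.42s). Normal approximation: (q−m)/√(m(1−m)/s) ≈ z_{0.95} = 1.64, so s ≈ 0.58·0.42·(1.64)²/(0.69−0.58)² = 54.5.
At s = 54.5: P(θ<0.69) ≈ 0.954. Adjusting to match 0.95 gives s ≈ 51.86.
So α = 0.58·51.86 ≈ 30.08, β = 0.42·51.86 ≈ 21.78.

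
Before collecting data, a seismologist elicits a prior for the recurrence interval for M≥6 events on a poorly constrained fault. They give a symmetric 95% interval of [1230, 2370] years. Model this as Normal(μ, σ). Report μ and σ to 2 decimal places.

μ = 1800.00, σ = 290.82

A symmetric 95% interval runs μ ± z·σ with z = 1.96.
Half-width = 570, so σ = 570/1.96 = 290.82.
μ is the interval midpoint, 1800.00.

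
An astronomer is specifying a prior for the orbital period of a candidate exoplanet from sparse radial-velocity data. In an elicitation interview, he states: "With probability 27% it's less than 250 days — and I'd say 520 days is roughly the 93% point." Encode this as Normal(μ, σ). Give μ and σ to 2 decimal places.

μ = 329.22, σ = 129.27

The p-quantile of Normal(μ,σ) is μ + z_p·σ, with z_{0.27} = -0.6128 and z_{0.93} = 1.476.
Eliminate σ: μ = (z₂·x₁ − z₁·x₂)/(z₂ − z₁) = (1.476·250 − (-0.6128)·520)/2.089 = 329.22.
Then σ = (x₂ − x₁)/(z₂ − z₁) = (520 − 250)/2.089 = 129.27.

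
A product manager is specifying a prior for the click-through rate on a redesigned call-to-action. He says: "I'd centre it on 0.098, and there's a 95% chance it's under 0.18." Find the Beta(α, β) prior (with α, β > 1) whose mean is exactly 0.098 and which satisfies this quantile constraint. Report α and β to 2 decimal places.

With mean 0.098 fixed, write α = 0.098s, β = 0.902s where s = α+β.
Need P(θ < 0.18) = 0.95 under Beta(0.098s, 0.902s). Normal approximation: (q−m)/√(m(1−m)/s) ≈ z_{0.95} = 1.64, so s ≈ 0.098·0.902·(1.64)²/(0.18−0.098)² = 35.6.
At s = 35.6: P(θ<0.18) ≈ 0.934. Adjusting to match 0.95 gives s ≈ 44.00.
So α = 0.098·44.00 ≈ 4.31, β = 0.902·44.00 ≈ 39.68.

α ≈ 4.31, β ≈ 39.68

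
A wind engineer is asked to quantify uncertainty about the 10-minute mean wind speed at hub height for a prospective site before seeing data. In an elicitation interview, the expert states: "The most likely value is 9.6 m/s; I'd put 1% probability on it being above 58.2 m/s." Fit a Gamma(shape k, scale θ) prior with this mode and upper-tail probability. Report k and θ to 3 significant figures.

k ≈ 2.14, θ ≈ 8.45

Gamma(k,θ) with k>1 has mode (k−1)θ, so θ = 9.6/(k−1).
Need P(X < 58.2) = 0.99 with θ tied to k this way. Start at k = 2, θ = 9.6: P(X<58.2) ≈ 0.984.
Too low — raise k to concentrate. Iterating converges to k ≈ 2.14.
Then θ = 9.6/(2.14−1) ≈ 8.45.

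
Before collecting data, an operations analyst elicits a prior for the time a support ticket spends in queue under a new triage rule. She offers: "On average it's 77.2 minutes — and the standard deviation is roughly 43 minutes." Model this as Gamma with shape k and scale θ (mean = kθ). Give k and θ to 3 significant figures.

For Gamma(k, scale θ): mean = kθ, variance = kθ², so CV = 1/√k.
CV = SD/mean = 43/77.2 = 0.557, hence k = 1/CV² = 3.22.
Then θ = mean/k = 77.2/3.22 = 24.

k ≈ 3.22, θ ≈ 24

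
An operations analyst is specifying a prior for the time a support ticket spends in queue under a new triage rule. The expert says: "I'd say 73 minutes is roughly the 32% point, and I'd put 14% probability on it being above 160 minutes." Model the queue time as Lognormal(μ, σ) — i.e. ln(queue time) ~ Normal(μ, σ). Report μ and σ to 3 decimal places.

μ ≈ 4.528, σ ≈ 0.507

If T ~ Lognormal(μ,σ) then ln T ~ Normal(μ,σ), so the p-quantile of ln T is μ + z_p·σ.
ln(73) = 4.29 and ln(160) = 5.075; z_{0.32} = -0.4677, z_{0.86} = 1.08.
σ = (5.075 − 4.29)/(1.08 − (-0.4677)) = 0.507.
μ = 4.29 − (-0.4677)·0.507 = 4.528.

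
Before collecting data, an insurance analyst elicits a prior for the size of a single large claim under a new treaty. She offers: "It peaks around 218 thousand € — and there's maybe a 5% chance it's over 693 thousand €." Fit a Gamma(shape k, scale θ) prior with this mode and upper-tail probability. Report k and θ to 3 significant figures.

k ≈ 2.96, θ ≈ 111

Gamma(k,θ) with k>1 has mode (k−1)θ, so θ = 218/(k−1).
Need P(X < 693) = 0.95 with θ tied to k this way. Start at k = 2, θ = 218: P(X<693) ≈ 0.826.
Too low — raise k to concentrate. Iterating converges to k ≈ 2.96.
Then θ = 218/(2.96−1) ≈ 111.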